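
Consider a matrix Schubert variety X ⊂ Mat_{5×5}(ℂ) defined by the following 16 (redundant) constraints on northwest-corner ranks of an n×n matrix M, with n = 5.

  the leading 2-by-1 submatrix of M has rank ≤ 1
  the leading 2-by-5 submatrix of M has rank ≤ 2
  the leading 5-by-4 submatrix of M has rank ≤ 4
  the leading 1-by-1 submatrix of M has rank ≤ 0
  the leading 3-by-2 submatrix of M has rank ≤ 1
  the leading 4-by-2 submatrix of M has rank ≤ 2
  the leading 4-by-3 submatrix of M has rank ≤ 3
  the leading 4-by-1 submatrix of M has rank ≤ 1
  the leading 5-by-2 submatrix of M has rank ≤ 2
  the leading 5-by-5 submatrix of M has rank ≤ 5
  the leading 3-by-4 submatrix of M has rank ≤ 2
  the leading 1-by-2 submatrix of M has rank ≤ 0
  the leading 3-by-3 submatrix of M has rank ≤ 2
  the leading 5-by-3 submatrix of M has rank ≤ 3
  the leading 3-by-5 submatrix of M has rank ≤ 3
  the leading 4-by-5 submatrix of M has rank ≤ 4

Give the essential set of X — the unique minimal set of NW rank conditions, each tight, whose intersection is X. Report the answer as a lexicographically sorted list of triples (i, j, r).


Propagating the 16 rank bounds to every northwest block:

  0, 0, 1, 1, 1
  1, 1, 2, 2, 2
  1, 1, 2, 2, 3
  1, 2, 3, 3, 4
  1, 2, 3, 4, 5

so w = (3, 1, 5, 2, 4).

D(w) has 4 cells with 3 SE-corners; essential set:

[(1, 2, 0), (3, 2, 1), (3, 4, 2)]


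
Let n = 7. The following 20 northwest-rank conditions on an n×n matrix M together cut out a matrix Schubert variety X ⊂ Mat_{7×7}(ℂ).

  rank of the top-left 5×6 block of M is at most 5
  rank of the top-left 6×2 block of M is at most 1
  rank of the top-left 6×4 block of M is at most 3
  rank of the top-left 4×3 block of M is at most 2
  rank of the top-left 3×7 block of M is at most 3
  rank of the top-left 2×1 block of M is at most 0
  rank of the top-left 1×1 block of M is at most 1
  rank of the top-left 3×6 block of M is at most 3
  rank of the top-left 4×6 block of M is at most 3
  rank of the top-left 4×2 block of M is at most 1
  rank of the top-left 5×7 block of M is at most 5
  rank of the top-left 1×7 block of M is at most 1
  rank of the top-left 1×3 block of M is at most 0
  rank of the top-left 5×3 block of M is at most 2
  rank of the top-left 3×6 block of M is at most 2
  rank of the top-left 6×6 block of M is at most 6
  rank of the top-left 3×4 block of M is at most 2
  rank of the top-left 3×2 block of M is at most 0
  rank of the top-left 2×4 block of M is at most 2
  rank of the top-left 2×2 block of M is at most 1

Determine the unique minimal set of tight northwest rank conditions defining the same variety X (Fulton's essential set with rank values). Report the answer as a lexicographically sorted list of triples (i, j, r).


The tightest implied rank at each (i,j), from the 20 conditions:

  R[1]: 0 0 0 1 1 1 1
  R[2]: 0 0 1 2 2 2 2
  R[3]: 0 0 1 2 2 2 3
  R[4]: 1 1 2 3 3 3 4
  R[5]: 1 1 2 3 4 4 5
  R[6]: 1 1 2 3 4 5 6
  R[7]: 1 2 3 4 5 6 7

reading off 1-entries of Δ²R: w = (4, 3, 7, 1, 5, 6, 2).

4 SE-corners of the 11-cell Rothe diagram give Ess(w):

[(1, 3, 0), (3, 2, 0), (3, 6, 2), (6, 2, 1)]


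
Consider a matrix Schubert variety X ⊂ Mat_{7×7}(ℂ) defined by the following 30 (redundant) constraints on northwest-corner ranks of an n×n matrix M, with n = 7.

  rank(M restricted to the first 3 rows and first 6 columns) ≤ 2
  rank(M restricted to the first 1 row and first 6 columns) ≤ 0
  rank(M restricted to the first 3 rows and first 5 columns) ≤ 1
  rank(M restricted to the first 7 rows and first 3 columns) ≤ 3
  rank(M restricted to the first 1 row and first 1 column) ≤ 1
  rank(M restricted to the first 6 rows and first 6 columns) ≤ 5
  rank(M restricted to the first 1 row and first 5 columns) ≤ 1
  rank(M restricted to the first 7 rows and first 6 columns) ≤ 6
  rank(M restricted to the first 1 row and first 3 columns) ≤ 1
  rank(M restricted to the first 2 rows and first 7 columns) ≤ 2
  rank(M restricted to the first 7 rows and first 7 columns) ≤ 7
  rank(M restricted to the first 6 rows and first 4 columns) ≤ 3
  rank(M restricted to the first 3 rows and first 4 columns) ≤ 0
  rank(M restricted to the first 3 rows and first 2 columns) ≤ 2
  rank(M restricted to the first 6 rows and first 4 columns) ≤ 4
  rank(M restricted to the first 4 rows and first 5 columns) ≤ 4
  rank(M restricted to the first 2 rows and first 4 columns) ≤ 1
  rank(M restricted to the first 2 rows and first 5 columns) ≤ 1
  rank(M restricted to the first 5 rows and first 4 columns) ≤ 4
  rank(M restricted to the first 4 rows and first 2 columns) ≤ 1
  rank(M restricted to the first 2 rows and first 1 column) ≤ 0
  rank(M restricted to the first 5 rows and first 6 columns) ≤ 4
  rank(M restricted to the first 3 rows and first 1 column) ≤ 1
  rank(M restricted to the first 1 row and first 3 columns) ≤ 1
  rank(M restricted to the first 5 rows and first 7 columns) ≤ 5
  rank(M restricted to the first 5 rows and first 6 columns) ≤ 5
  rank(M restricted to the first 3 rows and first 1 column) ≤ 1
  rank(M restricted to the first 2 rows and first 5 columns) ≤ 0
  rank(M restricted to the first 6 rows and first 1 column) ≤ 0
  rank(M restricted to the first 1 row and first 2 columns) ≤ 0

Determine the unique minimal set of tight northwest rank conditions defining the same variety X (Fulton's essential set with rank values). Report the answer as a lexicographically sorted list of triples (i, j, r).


The tightest implied rank at each (i,j), from the 30 conditions:

  i=1: 0 0 0 0 0 0 1
  i=2: 0 0 0 0 0 1 2
  i=3: 0 0 0 0 1 2 3
  i=4: 0 1 1 1 2 3 4
  i=5: 0 1 2 2 3 4 5
  i=6: 0 1 2 3 4 5 6
  i=7: 1 2 3 4 5 6 7

so w = (7, 6, 5, 2, 3, 4, 1).

Fulton essential set (4 of the 18 Rothe cells):

[(1, 6, 0), (2, 5, 0), (3, 4, 0), (6, 1, 0)]


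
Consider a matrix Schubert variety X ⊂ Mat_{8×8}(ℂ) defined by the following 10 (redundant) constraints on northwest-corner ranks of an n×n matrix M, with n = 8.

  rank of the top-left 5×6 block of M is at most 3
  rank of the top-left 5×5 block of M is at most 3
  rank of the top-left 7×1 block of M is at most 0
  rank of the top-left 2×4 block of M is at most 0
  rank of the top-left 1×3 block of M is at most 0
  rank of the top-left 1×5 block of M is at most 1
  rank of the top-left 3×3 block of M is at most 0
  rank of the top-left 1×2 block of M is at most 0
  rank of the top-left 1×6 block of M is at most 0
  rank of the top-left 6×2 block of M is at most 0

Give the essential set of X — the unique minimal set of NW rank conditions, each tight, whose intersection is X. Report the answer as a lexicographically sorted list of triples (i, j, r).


The tightest implied rank at each (i,j), from the 10 conditions:

  row 1: 0 | 0 | 0 | 0 | 0 | 0 | 1 | 1
  row 2: 0 | 0 | 0 | 0 | 1 | 1 | 2 | 2
  row 3: 0 | 0 | 0 | 1 | 2 | 2 | 3 | 3
  row 4: 0 | 0 | 1 | 2 | 3 | 3 | 4 | 4
  row 5: 0 | 0 | 1 | 2 | 3 | 3 | 4 | 5
  row 6: 0 | 0 | 1 | 2 | 3 | 4 | 5 | 6
  row 7: 0 | 1 | 2 | 3 | 4 | 5 | 6 | 7
  row 8: 1 | 2 | 3 | 4 | 5 | 6 | 7 | 8

hence w(1..8) = (7, 5, 4, 3, 8, 6, 2, 1).

ℓ(w)=21; the 6 essential cells (i,j,r):

[(1, 6, 0), (2, 4, 0), (3, 3, 0), (5, 6, 3), (6, 2, 0), (7, 1, 0)]


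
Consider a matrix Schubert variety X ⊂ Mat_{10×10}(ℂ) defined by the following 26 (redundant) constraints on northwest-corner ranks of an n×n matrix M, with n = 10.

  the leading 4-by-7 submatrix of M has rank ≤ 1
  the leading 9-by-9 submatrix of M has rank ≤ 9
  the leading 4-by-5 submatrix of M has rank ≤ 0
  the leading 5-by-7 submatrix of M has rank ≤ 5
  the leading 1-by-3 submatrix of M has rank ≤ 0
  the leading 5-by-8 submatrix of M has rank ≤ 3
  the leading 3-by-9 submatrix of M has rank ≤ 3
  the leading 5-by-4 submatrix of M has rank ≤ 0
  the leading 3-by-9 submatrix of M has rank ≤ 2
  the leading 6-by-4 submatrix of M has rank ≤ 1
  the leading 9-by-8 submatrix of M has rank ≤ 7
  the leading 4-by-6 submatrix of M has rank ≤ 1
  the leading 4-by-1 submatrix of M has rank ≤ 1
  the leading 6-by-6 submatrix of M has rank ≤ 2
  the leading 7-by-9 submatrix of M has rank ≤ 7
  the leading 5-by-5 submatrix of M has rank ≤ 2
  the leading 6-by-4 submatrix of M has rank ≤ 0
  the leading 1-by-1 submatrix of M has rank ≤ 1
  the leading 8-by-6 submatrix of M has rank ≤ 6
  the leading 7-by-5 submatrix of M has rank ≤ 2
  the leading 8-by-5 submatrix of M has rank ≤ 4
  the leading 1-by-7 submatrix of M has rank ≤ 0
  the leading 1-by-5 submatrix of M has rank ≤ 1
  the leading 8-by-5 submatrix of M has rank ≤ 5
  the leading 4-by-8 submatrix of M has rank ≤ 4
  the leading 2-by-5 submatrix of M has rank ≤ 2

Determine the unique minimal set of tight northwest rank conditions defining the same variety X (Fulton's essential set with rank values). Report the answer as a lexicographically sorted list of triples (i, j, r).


Reconstructing r_w from the 26 given conditions:

  R[1]: 0 0 0 0 0 0 0 1 1 1
  R[2]: 0 0 0 0 0 1 1 2 2 2
  R[3]: 0 0 0 0 0 1 1 2 2 3
  R[4]: 0 0 0 0 0 1 1 2 3 4
  R[5]: 0 0 0 0 1 2 2 3 4 5
  R[6]: 0 0 0 0 1 2 3 4 5 6
  R[7]: 1 1 1 1 2 3 4 5 6 7
  R[8]: 1 2 2 2 3 4 5 6 7 8
  R[9]: 1 2 3 3 4 5 6 7 8 9
  R[10]: 1 2 3 4 5 6 7 8 9 10

hence w(1..10) = (8, 6, 10, 9, 5, 7, 1, 2, 3, 4).

D(w) has 33 cells with 5 SE-corners; essential set:

[(1, 7, 0), (3, 9, 2), (4, 5, 0), (4, 7, 1), (6, 4, 0)]


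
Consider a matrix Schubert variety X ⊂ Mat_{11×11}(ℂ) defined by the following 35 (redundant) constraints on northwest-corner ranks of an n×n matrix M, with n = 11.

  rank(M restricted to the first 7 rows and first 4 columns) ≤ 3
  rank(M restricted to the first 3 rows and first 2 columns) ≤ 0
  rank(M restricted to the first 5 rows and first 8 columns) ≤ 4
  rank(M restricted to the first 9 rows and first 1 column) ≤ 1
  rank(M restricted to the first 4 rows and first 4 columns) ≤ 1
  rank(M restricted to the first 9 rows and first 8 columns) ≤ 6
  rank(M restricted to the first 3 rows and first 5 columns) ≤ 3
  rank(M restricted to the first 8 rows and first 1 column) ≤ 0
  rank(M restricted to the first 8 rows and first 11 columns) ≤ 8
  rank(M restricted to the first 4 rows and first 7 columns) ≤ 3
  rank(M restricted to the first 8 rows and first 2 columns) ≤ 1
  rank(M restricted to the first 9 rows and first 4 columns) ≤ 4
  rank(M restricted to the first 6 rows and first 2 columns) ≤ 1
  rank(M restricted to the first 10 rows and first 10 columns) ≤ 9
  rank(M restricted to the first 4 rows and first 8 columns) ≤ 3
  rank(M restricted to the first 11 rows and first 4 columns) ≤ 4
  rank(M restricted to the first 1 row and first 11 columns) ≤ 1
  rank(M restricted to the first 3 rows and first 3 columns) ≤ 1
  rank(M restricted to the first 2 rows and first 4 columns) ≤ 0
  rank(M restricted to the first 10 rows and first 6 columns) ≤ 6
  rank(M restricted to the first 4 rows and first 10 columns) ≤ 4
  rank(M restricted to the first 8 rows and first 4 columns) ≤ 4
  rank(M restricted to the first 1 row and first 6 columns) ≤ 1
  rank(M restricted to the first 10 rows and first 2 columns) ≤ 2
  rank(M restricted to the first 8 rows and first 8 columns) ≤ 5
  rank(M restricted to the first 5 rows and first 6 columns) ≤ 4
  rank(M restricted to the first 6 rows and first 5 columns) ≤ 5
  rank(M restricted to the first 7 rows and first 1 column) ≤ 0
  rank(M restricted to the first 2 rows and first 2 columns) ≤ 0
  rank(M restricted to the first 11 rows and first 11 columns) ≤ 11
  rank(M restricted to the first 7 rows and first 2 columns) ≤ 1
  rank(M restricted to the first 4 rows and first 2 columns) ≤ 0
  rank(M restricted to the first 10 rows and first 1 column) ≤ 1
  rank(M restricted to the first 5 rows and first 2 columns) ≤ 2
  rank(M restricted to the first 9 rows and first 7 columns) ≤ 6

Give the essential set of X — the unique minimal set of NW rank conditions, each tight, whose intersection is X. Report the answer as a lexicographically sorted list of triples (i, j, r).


Recovering R(i,j) via the rank-extension bound from the 35 conditions:

  row 1: 0 | 0 | 0 | 0 | 1 | 1 | 1 | 1 | 1 | 1 | 1
  row 2: 0 | 0 | 0 | 0 | 1 | 2 | 2 | 2 | 2 | 2 | 2
  row 3: 0 | 0 | 1 | 1 | 2 | 3 | 3 | 3 | 3 | 3 | 3
  row 4: 0 | 0 | 1 | 1 | 2 | 3 | 3 | 3 | 4 | 4 | 4
  row 5: 0 | 1 | 2 | 2 | 3 | 4 | 4 | 4 | 5 | 5 | 5
  row 6: 0 | 1 | 2 | 3 | 4 | 5 | 5 | 5 | 6 | 6 | 6
  row 7: 0 | 1 | 2 | 3 | 4 | 5 | 5 | 5 | 6 | 7 | 7
  row 8: 0 | 1 | 2 | 3 | 4 | 5 | 5 | 5 | 6 | 7 | 8
  row 9: 1 | 2 | 3 | 4 | 5 | 6 | 6 | 6 | 7 | 8 | 9
  row 10: 1 | 2 | 3 | 4 | 5 | 6 | 7 | 7 | 8 | 9 | 10
  row 11: 1 | 2 | 3 | 4 | 5 | 6 | 7 | 8 | 9 | 10 | 11

giving w = (5, 6, 3, 9, 2, 4, 10, 11, 1, 7, 8) via Δ²R.

|D(w)|=23, |Ess(w)|=6:

[(2, 4, 0), (4, 2, 0), (4, 4, 1), (4, 8, 3), (8, 1, 0), (8, 8, 5)]


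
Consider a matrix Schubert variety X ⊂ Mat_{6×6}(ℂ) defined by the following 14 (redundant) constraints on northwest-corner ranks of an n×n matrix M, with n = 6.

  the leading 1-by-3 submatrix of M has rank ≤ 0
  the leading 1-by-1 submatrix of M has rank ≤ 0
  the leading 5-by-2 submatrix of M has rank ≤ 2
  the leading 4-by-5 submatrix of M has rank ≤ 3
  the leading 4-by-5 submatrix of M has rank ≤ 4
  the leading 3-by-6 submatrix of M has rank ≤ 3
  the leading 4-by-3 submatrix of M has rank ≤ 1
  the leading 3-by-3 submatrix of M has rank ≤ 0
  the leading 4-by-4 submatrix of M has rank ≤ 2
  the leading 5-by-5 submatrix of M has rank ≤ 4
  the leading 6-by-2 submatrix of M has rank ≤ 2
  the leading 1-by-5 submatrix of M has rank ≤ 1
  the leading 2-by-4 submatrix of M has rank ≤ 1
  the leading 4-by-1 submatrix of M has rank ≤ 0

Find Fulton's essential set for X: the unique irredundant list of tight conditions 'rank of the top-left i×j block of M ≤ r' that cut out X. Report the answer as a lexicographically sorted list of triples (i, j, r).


Computing R[i][j] = min implied NW-rank bound (n=6, 14 conditions):

  row 1: 0 0 0 1 1 1
  row 2: 0 0 0 1 2 2
  row 3: 0 0 0 1 2 3
  row 4: 0 1 1 2 3 4
  row 5: 1 2 2 3 4 5
  row 6: 1 2 3 4 5 6

so w = (4, 5, 6, 2, 1, 3).

|D(w)|=10, |Ess(w)|=2:

[(3, 3, 0), (4, 1, 0)]


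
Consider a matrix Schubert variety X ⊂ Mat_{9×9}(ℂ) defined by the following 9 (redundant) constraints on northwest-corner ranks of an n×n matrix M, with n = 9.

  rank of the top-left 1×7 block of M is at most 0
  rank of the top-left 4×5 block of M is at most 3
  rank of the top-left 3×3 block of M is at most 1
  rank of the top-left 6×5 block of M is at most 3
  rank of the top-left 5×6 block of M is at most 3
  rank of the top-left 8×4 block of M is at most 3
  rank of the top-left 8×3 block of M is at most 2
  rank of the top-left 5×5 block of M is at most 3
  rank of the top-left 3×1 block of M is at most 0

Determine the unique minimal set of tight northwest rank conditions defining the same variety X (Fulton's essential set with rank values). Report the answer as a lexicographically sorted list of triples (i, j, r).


Rank table r_w(9×9) implied by the 9 constraints:

  row 1: 0 0 0 0 0 0 0 1 1
  row 2: 0 1 1 1 1 1 1 2 2
  row 3: 0 1 1 2 2 2 2 3 3
  row 4: 1 2 2 3 3 3 3 4 4
  row 5: 1 2 2 3 3 3 4 5 5
  row 6: 1 2 2 3 3 4 5 6 6
  row 7: 1 2 2 3 4 5 6 7 7
  row 8: 1 2 2 3 4 5 6 7 8
  row 9: 1 2 3 4 5 6 7 8 9

the unique w with this rank table is (8, 2, 4, 1, 7, 6, 5, 9, 3).

6 SE-corners of the 17-cell Rothe diagram give Ess(w):

[(1, 7, 0), (3, 1, 0), (3, 3, 1), (5, 6, 3), (6, 5, 3), (8, 3, 2)]


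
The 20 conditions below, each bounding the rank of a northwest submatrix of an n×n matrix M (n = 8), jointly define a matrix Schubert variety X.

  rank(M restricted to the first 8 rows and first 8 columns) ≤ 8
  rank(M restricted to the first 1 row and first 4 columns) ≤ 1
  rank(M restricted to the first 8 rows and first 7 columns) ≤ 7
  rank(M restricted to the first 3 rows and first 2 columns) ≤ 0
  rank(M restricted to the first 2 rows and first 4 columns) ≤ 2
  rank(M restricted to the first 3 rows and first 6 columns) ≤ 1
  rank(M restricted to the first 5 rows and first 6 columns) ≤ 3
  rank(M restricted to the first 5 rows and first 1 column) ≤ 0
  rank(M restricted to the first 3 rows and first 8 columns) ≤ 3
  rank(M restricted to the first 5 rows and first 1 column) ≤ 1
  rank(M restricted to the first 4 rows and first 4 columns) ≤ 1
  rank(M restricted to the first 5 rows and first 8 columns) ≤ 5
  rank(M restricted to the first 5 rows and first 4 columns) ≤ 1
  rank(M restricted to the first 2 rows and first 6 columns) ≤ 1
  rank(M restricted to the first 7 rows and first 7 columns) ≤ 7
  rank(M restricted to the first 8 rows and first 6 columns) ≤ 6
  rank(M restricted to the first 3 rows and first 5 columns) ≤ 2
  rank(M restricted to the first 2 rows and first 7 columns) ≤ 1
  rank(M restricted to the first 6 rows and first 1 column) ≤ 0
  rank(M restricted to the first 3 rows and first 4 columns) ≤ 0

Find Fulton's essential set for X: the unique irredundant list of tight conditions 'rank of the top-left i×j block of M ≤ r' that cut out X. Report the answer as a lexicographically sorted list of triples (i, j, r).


Recovering R(i,j) via the rank-extension bound from the 20 conditions:

  0 | 0 | 0 | 0 | 1 | 1 | 1 | 1
  0 | 0 | 0 | 0 | 1 | 1 | 1 | 2
  0 | 0 | 0 | 0 | 1 | 1 | 2 | 3
  0 | 1 | 1 | 1 | 2 | 2 | 3 | 4
  0 | 1 | 1 | 1 | 2 | 3 | 4 | 5
  0 | 1 | 2 | 2 | 3 | 4 | 5 | 6
  1 | 2 | 3 | 3 | 4 | 5 | 6 | 7
  1 | 2 | 3 | 4 | 5 | 6 | 7 | 8

giving w = (5, 8, 7, 2, 6, 3, 1, 4) via Δ²R.

ℓ(w)=20; the 5 essential cells (i,j,r):

[(2, 7, 1), (3, 4, 0), (3, 6, 1), (5, 4, 1), (6, 1, 0)]


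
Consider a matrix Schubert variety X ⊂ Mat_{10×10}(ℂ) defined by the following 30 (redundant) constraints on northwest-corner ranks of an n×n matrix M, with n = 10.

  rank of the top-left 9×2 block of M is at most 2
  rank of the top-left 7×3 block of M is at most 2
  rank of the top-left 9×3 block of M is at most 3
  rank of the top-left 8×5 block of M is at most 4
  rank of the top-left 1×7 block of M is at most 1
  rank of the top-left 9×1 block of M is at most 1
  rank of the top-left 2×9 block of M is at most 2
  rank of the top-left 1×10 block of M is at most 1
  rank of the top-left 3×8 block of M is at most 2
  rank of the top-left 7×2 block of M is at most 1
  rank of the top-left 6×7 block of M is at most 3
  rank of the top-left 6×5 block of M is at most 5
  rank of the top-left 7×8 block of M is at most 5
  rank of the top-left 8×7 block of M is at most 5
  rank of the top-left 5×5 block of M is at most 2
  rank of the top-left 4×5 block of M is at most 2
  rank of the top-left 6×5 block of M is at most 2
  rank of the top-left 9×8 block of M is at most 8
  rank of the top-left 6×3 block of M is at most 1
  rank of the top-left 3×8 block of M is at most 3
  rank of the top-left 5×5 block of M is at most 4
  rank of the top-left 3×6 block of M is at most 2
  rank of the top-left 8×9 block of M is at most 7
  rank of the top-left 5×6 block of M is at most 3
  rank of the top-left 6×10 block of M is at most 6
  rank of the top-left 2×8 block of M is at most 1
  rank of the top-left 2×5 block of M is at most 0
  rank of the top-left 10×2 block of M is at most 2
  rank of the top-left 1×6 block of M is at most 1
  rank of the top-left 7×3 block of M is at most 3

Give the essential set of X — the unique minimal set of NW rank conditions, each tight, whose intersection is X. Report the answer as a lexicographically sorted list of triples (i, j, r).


Computing R[i][j] = min implied NW-rank bound (n=10, 30 conditions):

  R[1]: 0 0 0 0 0 1 1 1 1 1
  R[2]: 0 0 0 0 0 1 1 1 2 2
  R[3]: 1 1 1 1 1 2 2 2 3 3
  R[4]: 1 1 1 2 2 3 3 3 4 4
  R[5]: 1 1 1 2 2 3 3 4 5 5
  R[6]: 1 1 1 2 2 3 3 4 5 6
  R[7]: 1 1 2 3 3 4 4 5 6 7
  R[8]: 1 2 3 4 4 5 5 6 7 8
  R[9]: 1 2 3 4 5 6 6 7 8 9
  R[10]: 1 2 3 4 5 6 7 8 9 10

second differences of R give the permutation w = (6, 9, 1, 4, 8, 10, 3, 2, 5, 7).

|D(w)|=23, |Ess(w)|=6:

[(2, 5, 0), (2, 8, 1), (6, 3, 1), (6, 5, 2), (6, 7, 3), (7, 2, 1)]


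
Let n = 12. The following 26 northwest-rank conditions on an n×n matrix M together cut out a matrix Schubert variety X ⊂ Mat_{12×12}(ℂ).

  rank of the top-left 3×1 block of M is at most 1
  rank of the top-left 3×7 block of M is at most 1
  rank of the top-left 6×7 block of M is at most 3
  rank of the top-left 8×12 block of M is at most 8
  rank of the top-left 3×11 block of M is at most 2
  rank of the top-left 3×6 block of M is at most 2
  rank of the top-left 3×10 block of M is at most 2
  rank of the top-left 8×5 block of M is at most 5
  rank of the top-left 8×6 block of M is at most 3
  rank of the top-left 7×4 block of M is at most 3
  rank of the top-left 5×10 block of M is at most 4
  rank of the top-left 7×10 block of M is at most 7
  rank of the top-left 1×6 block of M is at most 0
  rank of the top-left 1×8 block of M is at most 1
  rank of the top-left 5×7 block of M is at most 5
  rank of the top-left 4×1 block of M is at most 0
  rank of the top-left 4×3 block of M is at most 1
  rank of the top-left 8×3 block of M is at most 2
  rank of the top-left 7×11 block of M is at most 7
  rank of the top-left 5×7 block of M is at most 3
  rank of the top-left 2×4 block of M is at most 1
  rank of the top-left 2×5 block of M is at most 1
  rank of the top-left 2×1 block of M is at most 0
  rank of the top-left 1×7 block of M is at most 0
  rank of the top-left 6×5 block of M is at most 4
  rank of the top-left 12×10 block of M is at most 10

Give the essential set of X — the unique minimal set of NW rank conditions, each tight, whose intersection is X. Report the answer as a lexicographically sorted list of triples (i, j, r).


The tightest implied rank at each (i,j), from the 26 conditions:

  0  0  0  0  0  0  0  1  1  1  1  1
  0  1  1  1  1  1  1  2  2  2  2  2
  0  1  1  1  1  1  1  2  2  2  2  3
  0  1  1  2  2  2  2  3  3  3  3  4
  1  2  2  3  3  3  3  4  4  4  4  5
  1  2  2  3  3  3  3  4  5  5  5  6
  1  2  2  3  3  3  4  5  6  6  6  7
  1  2  2  3  3  3  4  5  6  7  7  8
  1  2  3  4  4  4  5  6  7  8  8  9
  1  2  3  4  5  5  6  7  8  9  9  10
  1  2  3  4  5  6  7  8  9  10  10  11
  1  2  3  4  5  6  7  8  9  10  11  12

second differences of R give the permutation w = (8, 2, 12, 4, 1, 9, 7, 10, 3, 5, 6, 11).

Fulton essential set (8 of the 29 Rothe cells):

[(1, 7, 0), (3, 7, 1), (3, 11, 2), (4, 1, 0), (4, 3, 1), (6, 7, 3), (8, 3, 2), (8, 6, 3)]


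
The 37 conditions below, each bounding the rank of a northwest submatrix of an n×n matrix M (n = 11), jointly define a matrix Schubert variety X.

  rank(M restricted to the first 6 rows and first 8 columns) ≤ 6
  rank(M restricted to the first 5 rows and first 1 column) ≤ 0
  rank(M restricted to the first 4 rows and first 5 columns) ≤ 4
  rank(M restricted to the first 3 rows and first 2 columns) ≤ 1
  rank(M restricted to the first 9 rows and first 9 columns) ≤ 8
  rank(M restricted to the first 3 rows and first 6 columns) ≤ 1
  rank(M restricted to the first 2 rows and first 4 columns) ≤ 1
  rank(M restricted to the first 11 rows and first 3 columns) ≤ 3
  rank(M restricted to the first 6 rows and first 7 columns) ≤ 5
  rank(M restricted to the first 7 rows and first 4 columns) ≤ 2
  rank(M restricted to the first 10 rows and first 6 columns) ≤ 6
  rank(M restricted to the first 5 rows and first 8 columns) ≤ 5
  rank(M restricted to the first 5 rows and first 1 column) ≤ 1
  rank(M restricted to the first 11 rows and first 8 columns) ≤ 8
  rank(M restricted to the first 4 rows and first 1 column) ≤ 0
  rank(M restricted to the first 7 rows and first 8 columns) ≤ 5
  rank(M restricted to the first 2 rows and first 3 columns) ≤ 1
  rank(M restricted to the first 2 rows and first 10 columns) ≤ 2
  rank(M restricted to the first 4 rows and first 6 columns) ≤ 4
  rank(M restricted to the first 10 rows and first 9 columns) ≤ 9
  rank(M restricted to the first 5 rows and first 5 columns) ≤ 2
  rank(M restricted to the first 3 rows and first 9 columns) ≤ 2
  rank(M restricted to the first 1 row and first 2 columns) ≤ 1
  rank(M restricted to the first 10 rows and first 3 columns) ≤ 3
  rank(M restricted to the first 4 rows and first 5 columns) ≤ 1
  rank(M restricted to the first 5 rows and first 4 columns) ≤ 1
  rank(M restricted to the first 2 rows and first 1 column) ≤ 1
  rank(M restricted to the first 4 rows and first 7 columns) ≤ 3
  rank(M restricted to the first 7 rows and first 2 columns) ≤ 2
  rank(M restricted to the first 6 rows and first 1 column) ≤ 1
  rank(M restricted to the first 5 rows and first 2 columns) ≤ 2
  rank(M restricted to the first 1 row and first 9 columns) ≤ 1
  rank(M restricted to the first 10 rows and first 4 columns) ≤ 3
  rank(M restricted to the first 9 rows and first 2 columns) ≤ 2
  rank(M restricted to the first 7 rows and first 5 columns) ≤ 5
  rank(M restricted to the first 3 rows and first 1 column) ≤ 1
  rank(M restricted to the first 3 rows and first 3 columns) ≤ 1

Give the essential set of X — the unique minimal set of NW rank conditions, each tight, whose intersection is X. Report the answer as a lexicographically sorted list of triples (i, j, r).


Reconstructing r_w from the 37 given conditions:

  0 | 1 | 1 | 1 | 1 | 1 | 1 | 1 | 1 | 1 | 1
  0 | 1 | 1 | 1 | 1 | 1 | 2 | 2 | 2 | 2 | 2
  0 | 1 | 1 | 1 | 1 | 1 | 2 | 2 | 2 | 3 | 3
  0 | 1 | 1 | 1 | 1 | 2 | 3 | 3 | 3 | 4 | 4
  0 | 1 | 1 | 1 | 2 | 3 | 4 | 4 | 4 | 5 | 5
  1 | 2 | 2 | 2 | 3 | 4 | 5 | 5 | 5 | 6 | 6
  1 | 2 | 2 | 2 | 3 | 4 | 5 | 5 | 6 | 7 | 7
  1 | 2 | 3 | 3 | 4 | 5 | 6 | 6 | 7 | 8 | 8
  1 | 2 | 3 | 3 | 4 | 5 | 6 | 7 | 8 | 9 | 9
  1 | 2 | 3 | 3 | 4 | 5 | 6 | 7 | 8 | 9 | 10
  1 | 2 | 3 | 4 | 5 | 6 | 7 | 8 | 9 | 10 | 11

hence w(1..11) = (2, 7, 10, 6, 5, 1, 9, 3, 8, 11, 4).

|D(w)|=25, |Ess(w)|=8:

[(3, 6, 1), (3, 9, 2), (4, 5, 1), (5, 1, 0), (5, 4, 1), (7, 4, 2), (7, 8, 5), (10, 4, 3)]


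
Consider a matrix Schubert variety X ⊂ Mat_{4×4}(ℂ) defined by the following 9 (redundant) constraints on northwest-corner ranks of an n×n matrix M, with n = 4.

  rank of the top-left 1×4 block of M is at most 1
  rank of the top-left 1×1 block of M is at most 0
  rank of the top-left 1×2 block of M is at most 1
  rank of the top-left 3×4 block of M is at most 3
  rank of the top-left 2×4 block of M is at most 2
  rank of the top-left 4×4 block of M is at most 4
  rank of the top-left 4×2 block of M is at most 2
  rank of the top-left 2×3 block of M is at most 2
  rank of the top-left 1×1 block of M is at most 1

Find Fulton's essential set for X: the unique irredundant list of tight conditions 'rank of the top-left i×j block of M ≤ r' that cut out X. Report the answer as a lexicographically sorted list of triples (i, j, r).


Rank table r_w(4×4) implied by the 9 constraints:

  i=1: 0, 1, 1, 1
  i=2: 1, 2, 2, 2
  i=3: 1, 2, 3, 3
  i=4: 1, 2, 3, 4

giving w = (2, 1, 3, 4) via Δ²R.

1 SE-corner of the 1-cell Rothe diagram gives Ess(w):

[(1, 1, 0)]


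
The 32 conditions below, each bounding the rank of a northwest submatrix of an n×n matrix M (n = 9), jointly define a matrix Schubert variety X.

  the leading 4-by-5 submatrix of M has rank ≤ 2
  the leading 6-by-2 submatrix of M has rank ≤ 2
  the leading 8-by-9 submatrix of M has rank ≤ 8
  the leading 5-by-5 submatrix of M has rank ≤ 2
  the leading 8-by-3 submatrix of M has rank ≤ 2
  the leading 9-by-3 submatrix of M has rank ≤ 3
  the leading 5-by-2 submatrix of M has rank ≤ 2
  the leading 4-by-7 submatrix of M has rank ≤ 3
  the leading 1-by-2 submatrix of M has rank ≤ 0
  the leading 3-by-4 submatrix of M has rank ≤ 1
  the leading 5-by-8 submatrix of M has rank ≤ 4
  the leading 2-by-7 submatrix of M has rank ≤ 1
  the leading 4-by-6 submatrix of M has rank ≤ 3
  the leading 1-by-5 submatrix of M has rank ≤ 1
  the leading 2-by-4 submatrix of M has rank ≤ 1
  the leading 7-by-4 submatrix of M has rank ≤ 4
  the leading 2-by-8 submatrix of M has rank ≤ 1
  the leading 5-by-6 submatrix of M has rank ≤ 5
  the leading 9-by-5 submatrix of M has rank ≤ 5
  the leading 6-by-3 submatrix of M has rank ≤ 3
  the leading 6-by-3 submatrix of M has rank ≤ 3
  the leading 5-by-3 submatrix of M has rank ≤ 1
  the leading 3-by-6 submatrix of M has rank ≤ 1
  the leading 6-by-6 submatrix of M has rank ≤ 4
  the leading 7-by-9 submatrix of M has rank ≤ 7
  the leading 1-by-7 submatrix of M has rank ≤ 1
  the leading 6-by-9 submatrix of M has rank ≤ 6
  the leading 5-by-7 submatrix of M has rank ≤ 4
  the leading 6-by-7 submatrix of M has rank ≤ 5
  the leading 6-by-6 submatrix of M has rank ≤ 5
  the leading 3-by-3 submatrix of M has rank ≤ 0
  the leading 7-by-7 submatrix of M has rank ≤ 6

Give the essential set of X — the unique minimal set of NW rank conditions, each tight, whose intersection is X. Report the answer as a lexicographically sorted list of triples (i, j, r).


Rank table r_w(9×9) implied by the 32 constraints:

  0 0 0 1 1 1 1 1 1
  0 0 0 1 1 1 1 1 2
  0 0 0 1 1 1 2 2 3
  1 1 1 2 2 2 3 3 4
  1 1 1 2 2 3 4 4 5
  1 2 2 3 3 4 5 5 6
  1 2 2 3 4 5 6 6 7
  1 2 2 3 4 5 6 7 8
  1 2 3 4 5 6 7 8 9

reading off 1-entries of Δ²R: w = (4, 9, 7, 1, 6, 2, 5, 8, 3).

D(w) has 20 cells with 6 SE-corners; essential set:

[(2, 8, 1), (3, 3, 0), (3, 6, 1), (5, 3, 1), (5, 5, 2), (8, 3, 2)]


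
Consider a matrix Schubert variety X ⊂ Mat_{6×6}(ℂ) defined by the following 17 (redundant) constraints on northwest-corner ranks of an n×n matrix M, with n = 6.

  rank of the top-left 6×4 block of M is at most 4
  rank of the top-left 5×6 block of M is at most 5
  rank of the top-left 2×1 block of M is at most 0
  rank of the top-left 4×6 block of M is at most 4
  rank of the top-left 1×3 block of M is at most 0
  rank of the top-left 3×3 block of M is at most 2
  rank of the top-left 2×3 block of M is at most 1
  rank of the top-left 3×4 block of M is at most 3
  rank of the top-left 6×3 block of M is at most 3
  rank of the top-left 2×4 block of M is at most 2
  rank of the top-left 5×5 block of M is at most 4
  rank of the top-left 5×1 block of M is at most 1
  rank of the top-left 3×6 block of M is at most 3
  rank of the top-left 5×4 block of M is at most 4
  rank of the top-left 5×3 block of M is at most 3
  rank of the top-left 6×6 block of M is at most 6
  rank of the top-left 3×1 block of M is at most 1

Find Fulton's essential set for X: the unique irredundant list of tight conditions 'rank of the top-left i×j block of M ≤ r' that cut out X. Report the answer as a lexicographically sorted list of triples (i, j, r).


Rank table r_w(6×6) implied by the 17 constraints:

  R[1]: 0 | 0 | 0 | 1 | 1 | 1
  R[2]: 0 | 1 | 1 | 2 | 2 | 2
  R[3]: 1 | 2 | 2 | 3 | 3 | 3
  R[4]: 1 | 2 | 3 | 4 | 4 | 4
  R[5]: 1 | 2 | 3 | 4 | 4 | 5
  R[6]: 1 | 2 | 3 | 4 | 5 | 6

hence w(1..6) = (4, 2, 1, 3, 6, 5).

D(w) has 5 cells with 3 SE-corners; essential set:

[(1, 3, 0), (2, 1, 0), (5, 5, 4)]


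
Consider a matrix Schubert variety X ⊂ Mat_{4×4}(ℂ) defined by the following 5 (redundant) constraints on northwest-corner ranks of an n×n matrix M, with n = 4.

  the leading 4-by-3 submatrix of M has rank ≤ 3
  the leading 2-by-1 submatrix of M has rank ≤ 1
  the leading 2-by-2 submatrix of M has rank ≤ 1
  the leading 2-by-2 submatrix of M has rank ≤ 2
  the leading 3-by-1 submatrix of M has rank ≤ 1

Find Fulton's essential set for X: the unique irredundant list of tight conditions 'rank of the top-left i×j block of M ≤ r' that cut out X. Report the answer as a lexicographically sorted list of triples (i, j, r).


Recovering R(i,j) via the rank-extension bound from the 5 conditions:

  1 1 1 1
  1 1 2 2
  1 2 3 3
  1 2 3 4

reading off 1-entries of Δ²R: w = (1, 3, 2, 4).

|D(w)|=1, |Ess(w)|=1:

[(2, 2, 1)]


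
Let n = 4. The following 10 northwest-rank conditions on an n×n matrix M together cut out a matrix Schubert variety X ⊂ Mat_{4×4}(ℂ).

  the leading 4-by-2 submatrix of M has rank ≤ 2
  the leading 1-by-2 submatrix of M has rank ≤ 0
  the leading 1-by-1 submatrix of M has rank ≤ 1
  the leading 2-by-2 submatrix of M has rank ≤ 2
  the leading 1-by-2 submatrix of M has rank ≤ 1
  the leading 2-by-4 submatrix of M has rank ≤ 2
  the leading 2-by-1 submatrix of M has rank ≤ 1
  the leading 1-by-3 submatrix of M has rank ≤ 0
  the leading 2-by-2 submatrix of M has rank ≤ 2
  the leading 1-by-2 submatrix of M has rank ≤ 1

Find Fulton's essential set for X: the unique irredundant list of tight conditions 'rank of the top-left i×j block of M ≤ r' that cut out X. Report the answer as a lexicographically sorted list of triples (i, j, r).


The tightest implied rank at each (i,j), from the 10 conditions:

  i=1: 0  0  0  1
  i=2: 1  1  1  2
  i=3: 1  2  2  3
  i=4: 1  2  3  4

reading off 1-entries of Δ²R: w = (4, 1, 2, 3).

1 SE-corner of the 3-cell Rothe diagram gives Ess(w):

[(1, 3, 0)]


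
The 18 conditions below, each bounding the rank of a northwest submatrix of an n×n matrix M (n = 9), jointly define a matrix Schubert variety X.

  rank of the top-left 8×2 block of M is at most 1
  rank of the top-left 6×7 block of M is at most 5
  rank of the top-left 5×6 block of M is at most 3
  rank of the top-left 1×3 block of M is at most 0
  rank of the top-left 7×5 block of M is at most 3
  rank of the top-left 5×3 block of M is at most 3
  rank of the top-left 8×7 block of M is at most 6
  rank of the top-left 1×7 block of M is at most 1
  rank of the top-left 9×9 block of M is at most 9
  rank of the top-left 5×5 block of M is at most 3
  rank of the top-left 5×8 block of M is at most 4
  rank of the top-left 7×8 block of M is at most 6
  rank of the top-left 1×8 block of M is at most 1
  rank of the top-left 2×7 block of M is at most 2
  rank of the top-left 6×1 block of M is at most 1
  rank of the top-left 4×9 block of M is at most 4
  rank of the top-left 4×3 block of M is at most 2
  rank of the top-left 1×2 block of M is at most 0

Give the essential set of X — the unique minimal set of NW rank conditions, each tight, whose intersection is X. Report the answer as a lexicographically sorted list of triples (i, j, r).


Reconstructing r_w from the 18 given conditions:

  row 1: 0 | 0 | 0 | 1 | 1 | 1 | 1 | 1 | 1
  row 2: 1 | 1 | 1 | 2 | 2 | 2 | 2 | 2 | 2
  row 3: 1 | 1 | 2 | 3 | 3 | 3 | 3 | 3 | 3
  row 4: 1 | 1 | 2 | 3 | 3 | 3 | 4 | 4 | 4
  row 5: 1 | 1 | 2 | 3 | 3 | 3 | 4 | 4 | 5
  row 6: 1 | 1 | 2 | 3 | 3 | 4 | 5 | 5 | 6
  row 7: 1 | 1 | 2 | 3 | 3 | 4 | 5 | 6 | 7
  row 8: 1 | 1 | 2 | 3 | 4 | 5 | 6 | 7 | 8
  row 9: 1 | 2 | 3 | 4 | 5 | 6 | 7 | 8 | 9

so w = (4, 1, 3, 7, 9, 6, 8, 5, 2).

5 SE-corners of the 16-cell Rothe diagram give Ess(w):

[(1, 3, 0), (5, 6, 3), (5, 8, 4), (7, 5, 3), (8, 2, 1)]


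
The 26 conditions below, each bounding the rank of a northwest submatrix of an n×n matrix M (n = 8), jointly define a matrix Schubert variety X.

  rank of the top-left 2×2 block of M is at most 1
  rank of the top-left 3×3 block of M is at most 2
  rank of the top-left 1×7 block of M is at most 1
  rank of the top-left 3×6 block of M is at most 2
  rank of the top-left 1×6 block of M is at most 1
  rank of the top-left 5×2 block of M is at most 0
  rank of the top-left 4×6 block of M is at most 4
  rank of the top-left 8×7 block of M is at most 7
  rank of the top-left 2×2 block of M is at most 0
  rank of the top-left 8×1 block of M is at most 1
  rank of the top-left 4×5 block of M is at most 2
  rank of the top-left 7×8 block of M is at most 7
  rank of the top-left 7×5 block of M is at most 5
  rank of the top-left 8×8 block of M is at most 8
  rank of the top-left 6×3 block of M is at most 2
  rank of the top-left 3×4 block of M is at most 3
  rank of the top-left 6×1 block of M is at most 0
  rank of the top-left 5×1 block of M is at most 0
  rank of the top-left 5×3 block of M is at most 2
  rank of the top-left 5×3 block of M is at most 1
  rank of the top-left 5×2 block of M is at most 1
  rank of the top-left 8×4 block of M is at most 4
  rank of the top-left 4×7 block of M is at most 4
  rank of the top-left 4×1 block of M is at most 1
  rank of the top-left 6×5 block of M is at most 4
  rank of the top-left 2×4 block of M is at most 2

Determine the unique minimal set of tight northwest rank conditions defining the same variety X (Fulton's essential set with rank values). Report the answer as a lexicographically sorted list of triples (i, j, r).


Propagating the 26 rank bounds to every northwest block:

  i=1: 0  0  1  1  1  1  1  1
  i=2: 0  0  1  2  2  2  2  2
  i=3: 0  0  1  2  2  2  3  3
  i=4: 0  0  1  2  2  3  4  4
  i=5: 0  0  1  2  3  4  5  5
  i=6: 0  1  2  3  4  5  6  6
  i=7: 1  2  3  4  5  6  7  7
  i=8: 1  2  3  4  5  6  7  8

so w = (3, 4, 7, 6, 5, 2, 1, 8).

Rothe diagram D(w) (14 cells), 4 SE-corners (essential conditions):

[(3, 6, 2), (4, 5, 2), (5, 2, 0), (6, 1, 0)]


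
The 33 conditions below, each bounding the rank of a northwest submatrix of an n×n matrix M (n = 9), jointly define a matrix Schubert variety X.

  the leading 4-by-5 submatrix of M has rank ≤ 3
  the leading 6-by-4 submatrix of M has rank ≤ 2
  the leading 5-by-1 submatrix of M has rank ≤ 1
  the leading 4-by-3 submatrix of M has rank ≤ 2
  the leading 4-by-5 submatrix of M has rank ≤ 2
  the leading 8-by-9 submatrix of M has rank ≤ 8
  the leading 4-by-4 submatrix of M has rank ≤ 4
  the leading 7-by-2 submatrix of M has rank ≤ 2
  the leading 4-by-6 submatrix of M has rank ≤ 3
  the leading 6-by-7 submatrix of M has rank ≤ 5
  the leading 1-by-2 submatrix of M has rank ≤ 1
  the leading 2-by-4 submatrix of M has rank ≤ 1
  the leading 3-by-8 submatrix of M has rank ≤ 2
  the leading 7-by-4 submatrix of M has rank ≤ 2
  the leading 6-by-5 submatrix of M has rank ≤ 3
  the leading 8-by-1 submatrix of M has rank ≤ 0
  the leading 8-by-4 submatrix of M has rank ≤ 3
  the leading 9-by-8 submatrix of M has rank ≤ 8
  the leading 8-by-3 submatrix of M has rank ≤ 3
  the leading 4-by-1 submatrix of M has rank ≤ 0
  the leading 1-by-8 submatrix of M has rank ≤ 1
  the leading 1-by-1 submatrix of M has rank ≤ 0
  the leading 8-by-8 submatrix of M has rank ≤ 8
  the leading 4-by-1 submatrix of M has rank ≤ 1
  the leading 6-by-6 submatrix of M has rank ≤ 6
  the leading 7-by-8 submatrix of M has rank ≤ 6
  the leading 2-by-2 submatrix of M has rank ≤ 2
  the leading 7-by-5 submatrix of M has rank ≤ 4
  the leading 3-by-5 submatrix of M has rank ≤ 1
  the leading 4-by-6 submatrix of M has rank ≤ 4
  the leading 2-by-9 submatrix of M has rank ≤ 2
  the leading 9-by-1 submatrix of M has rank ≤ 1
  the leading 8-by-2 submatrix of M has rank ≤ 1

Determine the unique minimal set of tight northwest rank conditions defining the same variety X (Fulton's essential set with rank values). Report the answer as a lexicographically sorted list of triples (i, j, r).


Rank table r_w(9×9) implied by the 33 constraints:

  row 1: 0  1  1  1  1  1  1  1  1
  row 2: 0  1  1  1  1  2  2  2  2
  row 3: 0  1  1  1  1  2  2  2  3
  row 4: 0  1  2  2  2  3  3  3  4
  row 5: 0  1  2  2  3  4  4  4  5
  row 6: 0  1  2  2  3  4  5  5  6
  row 7: 0  1  2  2  3  4  5  6  7
  row 8: 0  1  2  3  4  5  6  7  8
  row 9: 1  2  3  4  5  6  7  8  9

giving w = (2, 6, 9, 3, 5, 7, 8, 4, 1) via Δ²R.

4 SE-corners of the 19-cell Rothe diagram give Ess(w):

[(3, 5, 1), (3, 8, 2), (7, 4, 2), (8, 1, 0)]


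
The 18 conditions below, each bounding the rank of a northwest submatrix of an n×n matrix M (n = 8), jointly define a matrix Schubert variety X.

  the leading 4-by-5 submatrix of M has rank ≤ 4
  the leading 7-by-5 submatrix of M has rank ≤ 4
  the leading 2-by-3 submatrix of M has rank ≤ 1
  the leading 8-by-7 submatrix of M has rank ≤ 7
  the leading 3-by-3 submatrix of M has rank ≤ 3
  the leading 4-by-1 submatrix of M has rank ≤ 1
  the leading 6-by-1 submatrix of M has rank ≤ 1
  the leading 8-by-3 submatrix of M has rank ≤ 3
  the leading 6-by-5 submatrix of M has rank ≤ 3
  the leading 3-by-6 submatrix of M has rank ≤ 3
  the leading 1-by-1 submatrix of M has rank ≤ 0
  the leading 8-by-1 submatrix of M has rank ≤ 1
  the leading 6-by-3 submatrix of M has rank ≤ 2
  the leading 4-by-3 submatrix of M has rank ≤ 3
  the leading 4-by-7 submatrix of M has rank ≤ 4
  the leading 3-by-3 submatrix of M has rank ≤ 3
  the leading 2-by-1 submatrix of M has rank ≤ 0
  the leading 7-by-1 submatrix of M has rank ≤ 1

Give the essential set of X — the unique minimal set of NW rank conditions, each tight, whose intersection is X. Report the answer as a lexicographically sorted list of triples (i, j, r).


Propagating the 18 rank bounds to every northwest block:

  row 1: 0  1  1  1  1  1  1  1
  row 2: 0  1  1  2  2  2  2  2
  row 3: 1  2  2  3  3  3  3  3
  row 4: 1  2  2  3  3  4  4  4
  row 5: 1  2  2  3  3  4  5  5
  row 6: 1  2  2  3  3  4  5  6
  row 7: 1  2  3  4  4  5  6  7
  row 8: 1  2  3  4  5  6  7  8

second differences of R give the permutation w = (2, 4, 1, 6, 7, 8, 3, 5).

D(w) has 9 cells with 4 SE-corners; essential set:

[(2, 1, 0), (2, 3, 1), (6, 3, 2), (6, 5, 3)]
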